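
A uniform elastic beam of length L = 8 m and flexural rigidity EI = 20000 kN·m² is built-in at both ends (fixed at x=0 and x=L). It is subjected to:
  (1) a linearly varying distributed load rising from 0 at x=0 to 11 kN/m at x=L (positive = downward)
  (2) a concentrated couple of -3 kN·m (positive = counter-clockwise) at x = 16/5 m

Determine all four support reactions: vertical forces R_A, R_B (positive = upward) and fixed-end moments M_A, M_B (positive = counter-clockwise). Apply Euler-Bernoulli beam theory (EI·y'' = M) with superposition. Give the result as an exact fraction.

Load 1 — triangular load w₀=11 kN/m (0→w₀ over full span):
  R_A = 3w₀L/20 = 3·11·8/20 = 66/5 kN
  M_A = w₀L²/30 = 11·8²/30 = 352/15 kN·m
  R_B = 7w₀L/20 = 7·11·8/20 = 154/5 kN
  M_B = -w₀L²/20 = -11·8²/20 = -176/5 kN·m
Load 2 — applied couple M₀=-3 kN·m at a=16/5 m (b=L-a=24/5):
  R_A = 6M₀ab/L³ = 6·(-3)·(16/5)·(24/5)/8³ = -27/50 kN
  M_A = M₀b(2a-b)/L² = (-3)·(24/5)·(2·(16/5)-(24/5))/8² = -9/25 kN·m
  R_B = -6M₀ab/L³ = -6·(-3)·(16/5)·(24/5)/8³ = 27/50 kN
  M_B = M₀a(2b-a)/L² = (-3)·(16/5)·(2·(24/5)-(16/5))/8² = -24/25 kN·m
Superposition: R_A = 633/50 kN, M_A = 1733/75 kN·m, R_B = 1567/50 kN, M_B = -904/25 kN·m

R_A = 633/50 kN, M_A = 1733/75 kN·m, R_B = 1567/50 kN, M_B = -904/25 kN·m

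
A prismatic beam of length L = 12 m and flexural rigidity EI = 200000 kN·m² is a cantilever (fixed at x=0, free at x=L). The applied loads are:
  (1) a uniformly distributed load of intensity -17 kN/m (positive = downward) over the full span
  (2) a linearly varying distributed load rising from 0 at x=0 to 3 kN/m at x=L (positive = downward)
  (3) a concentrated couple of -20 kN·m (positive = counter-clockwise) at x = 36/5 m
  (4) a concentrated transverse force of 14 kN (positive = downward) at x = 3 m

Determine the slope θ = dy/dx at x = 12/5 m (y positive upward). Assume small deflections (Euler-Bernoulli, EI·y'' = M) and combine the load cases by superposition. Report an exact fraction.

Load 1 — uniform load w=-17 kN/m over full span:
  θ_1 = -wx(x²-3Lx+3L²)/(6EI) = -(-17)·(12/5)·((12/5)²-3·12·(12/5)+3·12²)/(6·200000) = 9333/781250 rad
Load 2 — triangular load w₀=3 kN/m (0→w₀ over full span):
  θ_2 = (w₀Lx²/4-w₀L²x/3-w₀x⁴/(24L))/EI = (3·12·(12/5)²/4-3·12²·(12/5)/3-3·(12/5)⁴/(24·12))/200000 = -22977/15625000 rad
Load 3 — applied couple M₀=-20 kN·m at a=36/5 m (b=L-a=24/5):
  θ_3 = M₀x/EI  [x≤a] = (-20)·(12/5)/200000 = -3/12500 rad
Load 4 — point force P=14 kN at a=3 m (b=L-a=9):
  θ_4 = -Px(2a-x)/(2EI)  [x≤a] = -14·(12/5)·(2·3-(12/5))/(2·200000) = -189/625000 rad
Superposition: θ = Σ θ_i = 19401/1953125 rad ≈ 0.009933 rad

θ(12/5) = 19401/1953125 rad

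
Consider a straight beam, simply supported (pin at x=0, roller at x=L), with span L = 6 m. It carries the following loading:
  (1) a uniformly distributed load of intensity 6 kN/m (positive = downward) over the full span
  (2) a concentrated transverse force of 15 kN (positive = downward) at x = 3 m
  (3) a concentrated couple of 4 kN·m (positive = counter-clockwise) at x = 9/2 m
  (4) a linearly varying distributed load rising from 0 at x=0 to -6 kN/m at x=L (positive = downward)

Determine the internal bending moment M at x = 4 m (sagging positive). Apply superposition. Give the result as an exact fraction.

Load 1 — uniform load w=6 kN/m over full span:
  M_1 = wx(L-x)/2 = 6·4·(6-4)/2 = 24 kN·m
Load 2 — point force P=15 kN at a=3 m (b=L-a=3):
  M_2 = Pa(L-x)/L  [x>a] = 15·3·(6-4)/6 = 15 kN·m
Load 3 — applied couple M₀=4 kN·m at a=9/2 m (b=L-a=3/2):
  M_3 = M₀x/L  [x≤a] = 4·4/6 = 8/3 kN·m
Load 4 — triangular load w₀=-6 kN/m (0→w₀ over full span):
  M_4 = w₀Lx/6 - w₀x³/(6L) = (-6)·6·4/6 - (-6)·4³/(6·6) = -40/3 kN·m
Superposition: M = Σ M_i = 85/3 kN·m ≈ 28.333333 kN·m

M(4) = 85/3 kN·m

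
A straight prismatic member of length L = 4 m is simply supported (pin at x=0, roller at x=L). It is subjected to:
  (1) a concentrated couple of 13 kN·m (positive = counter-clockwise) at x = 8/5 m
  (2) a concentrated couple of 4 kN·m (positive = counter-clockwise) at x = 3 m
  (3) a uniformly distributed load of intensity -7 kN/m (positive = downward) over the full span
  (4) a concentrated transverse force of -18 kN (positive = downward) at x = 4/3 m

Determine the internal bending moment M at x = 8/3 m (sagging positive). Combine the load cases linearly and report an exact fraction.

Load 1 — applied couple M₀=13 kN·m at a=8/5 m (b=L-a=12/5):
  M_1 = M₀x/L - M₀  [x>a] = 13·(8/3)/4 - 13 = -13/3 kN·m
Load 2 — applied couple M₀=4 kN·m at a=3 m (b=L-a=1):
  M_2 = M₀x/L  [x≤a] = 4·(8/3)/4 = 8/3 kN·m
Load 3 — uniform load w=-7 kN/m over full span:
  M_3 = wx(L-x)/2 = (-7)·(8/3)·(4-(8/3))/2 = -112/9 kN·m
Load 4 — point force P=-18 kN at a=4/3 m (b=L-a=8/3):
  M_4 = Pa(L-x)/L  [x>a] = (-18)·(4/3)·(4-(8/3))/4 = -8 kN·m
Superposition: M = Σ M_i = -199/9 kN·m ≈ -22.111111 kN·m

M(8/3) = -199/9 kN·m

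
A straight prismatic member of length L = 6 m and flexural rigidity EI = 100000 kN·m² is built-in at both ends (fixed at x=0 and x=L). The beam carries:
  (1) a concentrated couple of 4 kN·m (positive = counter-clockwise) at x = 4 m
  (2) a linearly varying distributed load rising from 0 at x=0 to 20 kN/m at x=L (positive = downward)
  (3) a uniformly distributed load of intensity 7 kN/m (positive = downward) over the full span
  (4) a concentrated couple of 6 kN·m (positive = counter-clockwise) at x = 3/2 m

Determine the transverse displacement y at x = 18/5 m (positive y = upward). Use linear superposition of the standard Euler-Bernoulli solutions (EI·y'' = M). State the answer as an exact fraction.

Load 1 — applied couple M₀=4 kN·m at a=4 m (b=L-a=2):
  y_1 = (R_Ax³/6 - M_Ax²/2)/EI  [x≤a] with R_A=8/9, M_A=4/3 = ((8/9)·(18/5)³/6 - (4/3)·(18/5)²/2)/100000 = -27/1562500 m
Load 2 — triangular load w₀=20 kN/m (0→w₀ over full span):
  y_2 = -w₀x²(L-x)²(x+2L)/(120LEI) = -20·(18/5)²·(6-(18/5))²·((18/5)+2·6)/(120·6·100000) = -3159/9765625 m
Load 3 — uniform load w=7 kN/m over full span:
  y_3 = -wx²(L-x)²/(24EI) = -7·(18/5)²·(6-(18/5))²/(24·100000) = -1701/7812500 m
Load 4 — applied couple M₀=6 kN·m at a=3/2 m (b=L-a=9/2):
  y_4 = (R_Ax³/6 - M_Ax²/2 - M₀(x-a)²/2)/EI  [x>a] with R_A=9/8, M_A=-9/8 = ((9/8)·(18/5)³/6 - (-9/8)·(18/5)²/2 - 6·((18/5)-(3/2))²/2)/100000 = 351/12500000 m
Superposition: y = Σ y_i = -165753/312500000 m ≈ -0.000530 m

y(18/5) = -165753/312500000 m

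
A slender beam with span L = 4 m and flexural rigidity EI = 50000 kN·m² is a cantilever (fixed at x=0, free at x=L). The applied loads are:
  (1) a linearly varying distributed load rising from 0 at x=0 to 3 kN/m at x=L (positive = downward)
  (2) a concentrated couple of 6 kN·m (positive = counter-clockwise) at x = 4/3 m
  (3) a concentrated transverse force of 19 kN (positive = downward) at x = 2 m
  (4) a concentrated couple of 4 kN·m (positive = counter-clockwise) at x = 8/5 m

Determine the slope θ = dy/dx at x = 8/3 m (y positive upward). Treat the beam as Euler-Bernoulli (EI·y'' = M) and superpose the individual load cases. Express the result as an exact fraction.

θ(8/3) = -9419/10125000 rad

Load 1 — triangular load w₀=3 kN/m (0→w₀ over full span):
  θ_1 = (w₀Lx²/4-w₀L²x/3-w₀x⁴/(24L))/EI = (3·4·(8/3)²/4-3·4²·(8/3)/3-3·(8/3)⁴/(24·4))/50000 = -116/253125 rad
Load 2 — applied couple M₀=6 kN·m at a=4/3 m (b=L-a=8/3):
  θ_2 = M₀a/EI  [x>a] = 6·(4/3)/50000 = 1/6250 rad
Load 3 — point force P=19 kN at a=2 m (b=L-a=2):
  θ_3 = -Pa²/(2EI)  [x>a] = -19·2²/(2·50000) = -19/25000 rad
Load 4 — applied couple M₀=4 kN·m at a=8/5 m (b=L-a=12/5):
  θ_4 = M₀a/EI  [x>a] = 4·(8/5)/50000 = 2/15625 rad
Superposition: θ = Σ θ_i = -9419/10125000 rad ≈ -0.000930 rad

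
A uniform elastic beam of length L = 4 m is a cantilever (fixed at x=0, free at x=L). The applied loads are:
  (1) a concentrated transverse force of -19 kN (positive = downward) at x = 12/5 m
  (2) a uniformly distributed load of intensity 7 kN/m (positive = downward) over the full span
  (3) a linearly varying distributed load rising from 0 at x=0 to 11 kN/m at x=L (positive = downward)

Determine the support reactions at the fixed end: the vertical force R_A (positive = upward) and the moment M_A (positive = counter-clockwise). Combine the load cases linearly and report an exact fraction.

R_A = 31 kN, M_A = 1036/15 kN·m

Load 1 — point force P=-19 kN at a=12/5 m (b=L-a=8/5):
  R_A = P = (-19) = -19 kN
  M_A = Pa = (-19)·(12/5) = -228/5 kN·m
Load 2 — uniform load w=7 kN/m over full span:
  R_A = wL = 7·4 = 28 kN
  M_A = wL²/2 = 7·4²/2 = 56 kN·m
Load 3 — triangular load w₀=11 kN/m (0→w₀ over full span):
  R_A = w₀L/2 = 11·4/2 = 22 kN
  M_A = w₀L²/3 = 11·4²/3 = 176/3 kN·m
Superposition: R_A = 31 kN, M_A = 1036/15 kN·m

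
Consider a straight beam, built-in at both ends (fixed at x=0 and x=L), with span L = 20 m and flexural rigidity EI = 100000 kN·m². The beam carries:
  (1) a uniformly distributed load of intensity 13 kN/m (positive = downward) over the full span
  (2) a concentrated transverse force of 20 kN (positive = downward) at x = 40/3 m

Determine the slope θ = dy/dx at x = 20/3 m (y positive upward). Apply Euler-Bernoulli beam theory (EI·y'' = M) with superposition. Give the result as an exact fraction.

Load 1 — uniform load w=13 kN/m over full span:
  θ_1 = -wx(L-x)(L-2x)/(12EI) = -13·(20/3)·(20-(20/3))·(20-2·(20/3))/(12·100000) = -13/2025 rad
Load 2 — point force P=20 kN at a=40/3 m (b=L-a=20/3):
  θ_2 = -Pb²x(2aL-(3a+b)x)/(2L³EI)  [x≤a] = -20·(20/3)²·(20/3)·(2·(40/3)·20-(3·(40/3)+(20/3))·(20/3))/(2·20³·100000) = -1/1215 rad
Superposition: θ = Σ θ_i = -44/6075 rad ≈ -0.007243 rad

θ(20/3) = -44/6075 rad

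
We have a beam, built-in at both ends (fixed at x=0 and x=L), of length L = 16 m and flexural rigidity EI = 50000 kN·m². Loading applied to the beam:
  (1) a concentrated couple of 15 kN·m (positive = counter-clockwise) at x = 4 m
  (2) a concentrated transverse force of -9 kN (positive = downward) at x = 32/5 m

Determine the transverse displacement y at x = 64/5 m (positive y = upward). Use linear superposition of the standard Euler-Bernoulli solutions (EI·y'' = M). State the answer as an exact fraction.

y(64/5) = 140073/97656250 m

Load 1 — applied couple M₀=15 kN·m at a=4 m (b=L-a=12):
  y_1 = (R_Ax³/6 - M_Ax²/2 - M₀(x-a)²/2)/EI  [x>a] with R_A=135/128, M_A=-45/16 = ((135/128)·(64/5)³/6 - (-45/16)·(64/5)²/2 - 15·((64/5)-4)²/2)/50000 = 57/156250 m
Load 2 — point force P=-9 kN at a=32/5 m (b=L-a=48/5):
  y_2 = -Pa²(L-x)²(3bL-(3b+a)(L-x))/(6L³EI)  [x>a] = -(-9)·(32/5)²·(16-(64/5))²·(3·(48/5)·16-(3·(48/5)+(32/5))·(16-(64/5)))/(6·16³·50000) = 52224/48828125 m
Superposition: y = Σ y_i = 140073/97656250 m ≈ 0.001434 m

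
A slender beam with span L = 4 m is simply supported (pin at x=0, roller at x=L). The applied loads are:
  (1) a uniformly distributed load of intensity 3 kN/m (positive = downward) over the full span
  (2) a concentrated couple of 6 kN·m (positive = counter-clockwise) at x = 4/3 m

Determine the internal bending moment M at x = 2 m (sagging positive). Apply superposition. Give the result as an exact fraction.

Load 1 — uniform load w=3 kN/m over full span:
  M_1 = wx(L-x)/2 = 3·2·(4-2)/2 = 6 kN·m
Load 2 — applied couple M₀=6 kN·m at a=4/3 m (b=L-a=8/3):
  M_2 = M₀x/L - M₀  [x>a] = 6·2/4 - 6 = -3 kN·m
Superposition: M = Σ M_i = 3 kN·m ≈ 3.000000 kN·m

M(2) = 3 kN·m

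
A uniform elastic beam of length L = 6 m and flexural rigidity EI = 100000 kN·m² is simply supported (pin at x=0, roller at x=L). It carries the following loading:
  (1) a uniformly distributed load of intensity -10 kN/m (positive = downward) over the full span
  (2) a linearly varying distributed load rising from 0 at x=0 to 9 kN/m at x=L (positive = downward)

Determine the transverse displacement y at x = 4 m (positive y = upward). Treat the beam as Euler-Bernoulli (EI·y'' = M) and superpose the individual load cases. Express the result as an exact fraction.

y(4) = 59/75000 m

Load 1 — uniform load w=-10 kN/m over full span:
  y_1 = -wx(L³-2Lx²+x³)/(24EI) = -(-10)·4·(6³-2·6·4²+4³)/(24·100000) = 11/7500 m
Load 2 — triangular load w₀=9 kN/m (0→w₀ over full span):
  y_2 = -w₀x(7L⁴-10L²x²+3x⁴)/(360LEI) = -9·4·(7·6⁴-10·6²·4²+3·4⁴)/(360·6·100000) = -17/25000 m
Superposition: y = Σ y_i = 59/75000 m ≈ 0.000787 m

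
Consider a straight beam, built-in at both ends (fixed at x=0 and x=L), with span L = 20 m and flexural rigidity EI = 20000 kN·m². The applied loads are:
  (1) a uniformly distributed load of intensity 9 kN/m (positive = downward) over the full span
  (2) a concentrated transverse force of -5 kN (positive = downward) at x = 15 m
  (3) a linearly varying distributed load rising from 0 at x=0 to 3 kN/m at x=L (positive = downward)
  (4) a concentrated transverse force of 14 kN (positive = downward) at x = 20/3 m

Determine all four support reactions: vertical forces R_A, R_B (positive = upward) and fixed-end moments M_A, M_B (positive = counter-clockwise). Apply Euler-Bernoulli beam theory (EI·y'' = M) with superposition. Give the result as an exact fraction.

R_A = 93821/864 kN, M_A = 162775/432 kN·m, R_B = 95395/864 kN, M_B = -158405/432 kN·m

Load 1 — uniform load w=9 kN/m over full span:
  R_A = wL/2 = 9·20/2 = 90 kN
  M_A = wL²/12 = 9·20²/12 = 300 kN·m
  R_B = wL/2 = 9·20/2 = 90 kN
  M_B = -wL²/12 = -9·20²/12 = -300 kN·m
Load 2 — point force P=-5 kN at a=15 m (b=L-a=5):
  R_A = Pb²(3a+b)/L³ = (-5)·5²·(3·15+5)/20³ = -25/32 kN
  M_A = Pab²/L² = (-5)·15·5²/20² = -75/16 kN·m
  R_B = Pa²(a+3b)/L³ = (-5)·15²·(15+3·5)/20³ = -135/32 kN
  M_B = -Pa²b/L² = -(-5)·15²·5/20² = 225/16 kN·m
Load 3 — triangular load w₀=3 kN/m (0→w₀ over full span):
  R_A = 3w₀L/20 = 3·3·20/20 = 9 kN
  M_A = w₀L²/30 = 3·20²/30 = 40 kN·m
  R_B = 7w₀L/20 = 7·3·20/20 = 21 kN
  M_B = -w₀L²/20 = -3·20²/20 = -60 kN·m
Load 4 — point force P=14 kN at a=20/3 m (b=L-a=40/3):
  R_A = Pb²(3a+b)/L³ = 14·(40/3)²·(3·(20/3)+(40/3))/20³ = 280/27 kN
  M_A = Pab²/L² = 14·(20/3)·(40/3)²/20² = 1120/27 kN·m
  R_B = Pa²(a+3b)/L³ = 14·(20/3)²·((20/3)+3·(40/3))/20³ = 98/27 kN
  M_B = -Pa²b/L² = -14·(20/3)²·(40/3)/20² = -560/27 kN·m
Superposition: R_A = 93821/864 kN, M_A = 162775/432 kN·m, R_B = 95395/864 kN, M_B = -158405/432 kN·m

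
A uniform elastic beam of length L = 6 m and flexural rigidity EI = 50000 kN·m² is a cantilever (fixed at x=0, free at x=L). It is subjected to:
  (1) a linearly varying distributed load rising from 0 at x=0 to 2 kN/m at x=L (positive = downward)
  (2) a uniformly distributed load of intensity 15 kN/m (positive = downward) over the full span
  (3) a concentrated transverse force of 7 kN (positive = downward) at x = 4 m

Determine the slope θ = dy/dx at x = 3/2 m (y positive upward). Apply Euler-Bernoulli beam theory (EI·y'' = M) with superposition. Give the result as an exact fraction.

θ(3/2) = -48081/6400000 rad

Load 1 — triangular load w₀=2 kN/m (0→w₀ over full span):
  θ_1 = (w₀Lx²/4-w₀L²x/3-w₀x⁴/(24L))/EI = (2·6·(3/2)²/4-2·6²·(3/2)/3-2·(3/2)⁴/(24·6))/50000 = -3753/6400000 rad
Load 2 — uniform load w=15 kN/m over full span:
  θ_2 = -wx(x²-3Lx+3L²)/(6EI) = -15·(3/2)·((3/2)²-3·6·(3/2)+3·6²)/(6·50000) = -999/160000 rad
Load 3 — point force P=7 kN at a=4 m (b=L-a=2):
  θ_3 = -Px(2a-x)/(2EI)  [x≤a] = -7·(3/2)·(2·4-(3/2))/(2·50000) = -273/400000 rad
Superposition: θ = Σ θ_i = -48081/6400000 rad ≈ -0.007513 rad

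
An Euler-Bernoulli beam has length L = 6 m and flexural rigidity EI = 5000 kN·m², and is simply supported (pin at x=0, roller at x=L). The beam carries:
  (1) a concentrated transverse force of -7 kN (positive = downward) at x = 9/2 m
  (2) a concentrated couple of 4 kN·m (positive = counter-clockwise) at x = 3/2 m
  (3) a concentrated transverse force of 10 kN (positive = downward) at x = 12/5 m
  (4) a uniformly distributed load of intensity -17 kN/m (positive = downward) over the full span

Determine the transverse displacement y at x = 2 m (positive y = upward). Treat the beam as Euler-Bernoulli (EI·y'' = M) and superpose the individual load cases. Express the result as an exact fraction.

Load 1 — point force P=-7 kN at a=9/2 m (b=L-a=3/2):
  y_1 = -Pbx(L²-b²-x²)/(6LEI)  [x≤a] = -(-7)·(3/2)·2·(6²-(3/2)²-2²)/(6·6·5000) = 833/240000 m
Load 2 — applied couple M₀=4 kN·m at a=3/2 m (b=L-a=9/2):
  y_2 = (M₀x³/(6L)-M₀(x-a)²/2+C₁x)/EI  [x>a] with C₁=M₀(3b²-L²)/(6L)=11/4 = (4·2³/(6·6)-4·(2-(3/2))²/2+(11/4)·2)/5000 = 53/45000 m
Load 3 — point force P=10 kN at a=12/5 m (b=L-a=18/5):
  y_3 = -Pbx(L²-b²-x²)/(6LEI)  [x≤a] = -10·(18/5)·2·(6²-(18/5)²-2²)/(6·6·5000) = -119/15625 m
Load 4 — uniform load w=-17 kN/m over full span:
  y_4 = -wx(L³-2Lx²+x³)/(24EI) = -(-17)·2·(6³-2·6·2²+2³)/(24·5000) = 187/3750 m
Superposition: y = Σ y_i = 844187/18000000 m ≈ 0.046899 m

y(2) = 844187/18000000 m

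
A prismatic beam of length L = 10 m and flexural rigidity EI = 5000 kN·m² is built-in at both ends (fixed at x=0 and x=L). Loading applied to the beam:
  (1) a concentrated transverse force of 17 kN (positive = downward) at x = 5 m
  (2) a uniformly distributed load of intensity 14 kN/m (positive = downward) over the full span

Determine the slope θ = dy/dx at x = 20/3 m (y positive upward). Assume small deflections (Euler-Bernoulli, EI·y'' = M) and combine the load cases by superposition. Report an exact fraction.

θ(20/3) = 713/32400 rad

Load 1 — point force P=17 kN at a=5 m (b=L-a=5):
  θ_1 = Pa²(L-x)(2bL-(3b+a)(L-x))/(2L³EI)  [x>a] = 17·5²·(10-(20/3))·(2·5·10-(3·5+5)·(10-(20/3)))/(2·10³·5000) = 17/3600 rad
Load 2 — uniform load w=14 kN/m over full span:
  θ_2 = -wx(L-x)(L-2x)/(12EI) = -14·(20/3)·(10-(20/3))·(10-2·(20/3))/(12·5000) = 7/405 rad
Superposition: θ = Σ θ_i = 713/32400 rad ≈ 0.022006 rad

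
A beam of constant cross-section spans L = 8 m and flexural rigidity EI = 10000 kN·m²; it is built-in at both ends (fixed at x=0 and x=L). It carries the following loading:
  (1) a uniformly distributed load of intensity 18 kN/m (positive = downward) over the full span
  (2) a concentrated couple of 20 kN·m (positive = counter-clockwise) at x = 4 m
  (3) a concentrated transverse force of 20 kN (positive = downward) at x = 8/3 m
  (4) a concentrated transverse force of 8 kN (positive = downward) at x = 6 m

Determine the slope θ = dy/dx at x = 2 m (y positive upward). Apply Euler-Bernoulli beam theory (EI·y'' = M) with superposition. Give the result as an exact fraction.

θ(2) = -431/45000 rad

Load 1 — uniform load w=18 kN/m over full span:
  θ_1 = -wx(L-x)(L-2x)/(12EI) = -18·2·(8-2)·(8-2·2)/(12·10000) = -9/1250 rad
Load 2 — applied couple M₀=20 kN·m at a=4 m (b=L-a=4):
  θ_2 = (R_Ax²/2 - M_Ax)/EI  [x≤a] with R_A=15/4, M_A=5 = ((15/4)·2²/2 - 5·2)/10000 = -1/4000 rad
Load 3 — point force P=20 kN at a=8/3 m (b=L-a=16/3):
  θ_3 = -Pb²x(2aL-(3a+b)x)/(2L³EI)  [x≤a] = -20·(16/3)²·2·(2·(8/3)·8-(3·(8/3)+(16/3))·2)/(2·8³·10000) = -2/1125 rad
Load 4 — point force P=8 kN at a=6 m (b=L-a=2):
  θ_4 = -Pb²x(2aL-(3a+b)x)/(2L³EI)  [x≤a] = -8·2²·2·(2·6·8-(3·6+2)·2)/(2·8³·10000) = -7/20000 rad
Superposition: θ = Σ θ_i = -431/45000 rad ≈ -0.009578 rad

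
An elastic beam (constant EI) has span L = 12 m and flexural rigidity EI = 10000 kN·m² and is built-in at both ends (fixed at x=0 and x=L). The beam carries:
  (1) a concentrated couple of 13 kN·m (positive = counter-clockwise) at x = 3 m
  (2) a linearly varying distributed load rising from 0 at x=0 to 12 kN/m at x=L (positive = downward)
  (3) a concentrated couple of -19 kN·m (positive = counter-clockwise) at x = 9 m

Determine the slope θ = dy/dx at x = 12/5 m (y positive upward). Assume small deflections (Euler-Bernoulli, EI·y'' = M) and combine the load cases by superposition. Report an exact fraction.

Load 1 — applied couple M₀=13 kN·m at a=3 m (b=L-a=9):
  θ_1 = (R_Ax²/2 - M_Ax)/EI  [x≤a] with R_A=39/32, M_A=-39/16 = ((39/32)·(12/5)²/2 - (-39/16)·(12/5))/10000 = 117/125000 rad
Load 2 — triangular load w₀=12 kN/m (0→w₀ over full span):
  θ_2 = -w₀(2x(L-x)(L-2x)(x+2L)+x²(L-x)²)/(120LEI) = -12·(2·(12/5)·(12-(12/5))·(12-2·(12/5))·((12/5)+2·12)+(12/5)²·(12-(12/5))²)/(120·12·10000) = -3024/390625 rad
Load 3 — applied couple M₀=-19 kN·m at a=9 m (b=L-a=3):
  θ_3 = (R_Ax²/2 - M_Ax)/EI  [x≤a] with R_A=-57/32, M_A=-95/16 = ((-57/32)·(12/5)²/2 - (-95/16)·(12/5))/10000 = 57/62500 rad
Superposition: θ = Σ θ_i = -18417/3125000 rad ≈ -0.005893 rad

θ(12/5) = -18417/3125000 rad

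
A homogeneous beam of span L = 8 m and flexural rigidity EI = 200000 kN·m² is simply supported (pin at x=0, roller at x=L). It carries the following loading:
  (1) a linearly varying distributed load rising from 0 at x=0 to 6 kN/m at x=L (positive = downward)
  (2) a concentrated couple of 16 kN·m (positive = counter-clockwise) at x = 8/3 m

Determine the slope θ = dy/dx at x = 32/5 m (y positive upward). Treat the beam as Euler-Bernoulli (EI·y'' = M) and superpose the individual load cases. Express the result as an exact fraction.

Load 1 — triangular load w₀=6 kN/m (0→w₀ over full span):
  θ_1 = -w₀(7L⁴-30L²x²+15x⁴)/(360LEI) = -6·(7·8⁴-30·8²·(32/5)²+15·(32/5)⁴)/(360·8·200000) = 1514/5859375 rad
Load 2 — applied couple M₀=16 kN·m at a=8/3 m (b=L-a=16/3):
  θ_2 = (M₀x²/(2L)-M₀(x-a)+C₁)/EI  [x>a] with C₁=M₀(3b²-L²)/(6L)=64/9 = (16·(32/5)²/(2·8)-16·((32/5)-(8/3))+(64/9))/200000 = -41/703125 rad
Superposition: θ = Σ θ_i = 3517/17578125 rad ≈ 0.000200 rad

θ(32/5) = 3517/17578125 rad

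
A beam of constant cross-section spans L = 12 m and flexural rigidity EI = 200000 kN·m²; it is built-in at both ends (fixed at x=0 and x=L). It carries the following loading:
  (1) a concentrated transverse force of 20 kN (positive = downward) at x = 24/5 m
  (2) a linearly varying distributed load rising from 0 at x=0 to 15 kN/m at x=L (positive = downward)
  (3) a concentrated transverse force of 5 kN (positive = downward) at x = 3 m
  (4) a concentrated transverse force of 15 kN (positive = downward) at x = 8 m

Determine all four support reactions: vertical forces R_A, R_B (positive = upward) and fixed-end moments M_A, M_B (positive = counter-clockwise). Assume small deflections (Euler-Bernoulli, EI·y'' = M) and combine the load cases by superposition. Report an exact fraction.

Load 1 — point force P=20 kN at a=24/5 m (b=L-a=36/5):
  R_A = Pb²(3a+b)/L³ = 20·(36/5)²·(3·(24/5)+(36/5))/12³ = 324/25 kN
  M_A = Pab²/L² = 20·(24/5)·(36/5)²/12² = 864/25 kN·m
  R_B = Pa²(a+3b)/L³ = 20·(24/5)²·((24/5)+3·(36/5))/12³ = 176/25 kN
  M_B = -Pa²b/L² = -20·(24/5)²·(36/5)/12² = -576/25 kN·m
Load 2 — triangular load w₀=15 kN/m (0→w₀ over full span):
  R_A = 3w₀L/20 = 3·15·12/20 = 27 kN
  M_A = w₀L²/30 = 15·12²/30 = 72 kN·m
  R_B = 7w₀L/20 = 7·15·12/20 = 63 kN
  M_B = -w₀L²/20 = -15·12²/20 = -108 kN·m
Load 3 — point force P=5 kN at a=3 m (b=L-a=9):
  R_A = Pb²(3a+b)/L³ = 5·9²·(3·3+9)/12³ = 135/32 kN
  M_A = Pab²/L² = 5·3·9²/12² = 135/16 kN·m
  R_B = Pa²(a+3b)/L³ = 5·3²·(3+3·9)/12³ = 25/32 kN
  M_B = -Pa²b/L² = -5·3²·9/12² = -45/16 kN·m
Load 4 — point force P=15 kN at a=8 m (b=L-a=4):
  R_A = Pb²(3a+b)/L³ = 15·4²·(3·8+4)/12³ = 35/9 kN
  M_A = Pab²/L² = 15·8·4²/12² = 40/3 kN·m
  R_B = Pa²(a+3b)/L³ = 15·8²·(8+3·4)/12³ = 100/9 kN
  M_B = -Pa²b/L² = -15·8²·4/12² = -80/3 kN·m
Superposition: R_A = 346087/7200 kN, M_A = 153997/1200 kN·m, R_B = 589913/7200 kN, M_B = -192623/1200 kN·m

R_A = 346087/7200 kN, M_A = 153997/1200 kN·m, R_B = 589913/7200 kN, M_B = -192623/1200 kN·m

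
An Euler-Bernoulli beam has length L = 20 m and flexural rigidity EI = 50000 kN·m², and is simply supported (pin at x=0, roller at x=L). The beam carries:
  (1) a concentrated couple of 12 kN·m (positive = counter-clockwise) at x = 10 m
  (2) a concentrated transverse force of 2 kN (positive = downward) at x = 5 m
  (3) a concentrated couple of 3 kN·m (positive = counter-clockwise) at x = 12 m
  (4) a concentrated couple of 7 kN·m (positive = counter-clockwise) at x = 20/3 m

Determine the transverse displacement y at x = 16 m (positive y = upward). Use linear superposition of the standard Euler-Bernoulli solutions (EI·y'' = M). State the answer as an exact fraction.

Load 1 — applied couple M₀=12 kN·m at a=10 m (b=L-a=10):
  y_1 = (M₀x³/(6L)-M₀(x-a)²/2+C₁x)/EI  [x>a] with C₁=M₀(3b²-L²)/(6L)=-10 = (12·16³/(6·20)-12·(16-10)²/2+(-10)·16)/50000 = 21/31250 m
Load 2 — point force P=2 kN at a=5 m (b=L-a=15):
  y_2 = -Pa(L-x)(2Lx-a²-x²)/(6LEI)  [x>a] = -2·5·(20-16)·(2·20·16-5²-16²)/(6·20·50000) = -359/150000 m
Load 3 — applied couple M₀=3 kN·m at a=12 m (b=L-a=8):
  y_3 = (M₀x³/(6L)-M₀(x-a)²/2+C₁x)/EI  [x>a] with C₁=M₀(3b²-L²)/(6L)=-26/5 = (3·16³/(6·20)-3·(16-12)²/2+(-26/5)·16)/50000 = -3/31250 m
Load 4 — applied couple M₀=7 kN·m at a=20/3 m (b=L-a=40/3):
  y_4 = (M₀x³/(6L)-M₀(x-a)²/2+C₁x)/EI  [x>a] with C₁=M₀(3b²-L²)/(6L)=70/9 = (7·16³/(6·20)-7·(16-(20/3))²/2+(70/9)·16)/50000 = 329/281250 m
Superposition: y = Σ y_i = -1457/2250000 m ≈ -0.000648 m

y(16) = -1457/2250000 m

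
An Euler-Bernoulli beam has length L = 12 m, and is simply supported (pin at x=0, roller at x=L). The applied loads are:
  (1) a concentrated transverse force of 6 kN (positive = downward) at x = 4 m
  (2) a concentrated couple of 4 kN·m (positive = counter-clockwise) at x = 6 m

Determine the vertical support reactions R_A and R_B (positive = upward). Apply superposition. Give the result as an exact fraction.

R_A = 13/3 kN, R_B = 5/3 kN

Load 1 — point force P=6 kN at a=4 m (b=L-a=8):
  R_A = Pb/L = 6·8/12 = 4 kN
  R_B = Pa/L = 6·4/12 = 2 kN
Load 2 — applied couple M₀=4 kN·m at a=6 m (b=L-a=6):
  R_A = M₀/L = 4/12 = 1/3 kN
  R_B = -M₀/L = -4/12 = -1/3 kN
Superposition: R_A = 13/3 kN, R_B = 5/3 kN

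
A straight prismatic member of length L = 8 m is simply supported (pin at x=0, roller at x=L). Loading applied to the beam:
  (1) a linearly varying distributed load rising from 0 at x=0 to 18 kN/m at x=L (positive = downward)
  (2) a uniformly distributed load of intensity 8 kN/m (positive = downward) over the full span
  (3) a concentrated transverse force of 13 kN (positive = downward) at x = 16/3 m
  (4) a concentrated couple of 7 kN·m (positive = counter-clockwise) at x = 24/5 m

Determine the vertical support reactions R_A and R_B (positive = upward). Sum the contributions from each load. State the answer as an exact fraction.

R_A = 1469/24 kN, R_B = 2107/24 kN

Load 1 — triangular load w₀=18 kN/m (0→w₀ over full span):
  R_A = w₀L/6 = 18·8/6 = 24 kN
  R_B = w₀L/3 = 18·8/3 = 48 kN
Load 2 — uniform load w=8 kN/m over full span:
  R_A = wL/2 = 8·8/2 = 32 kN
  R_B = wL/2 = 8·8/2 = 32 kN
Load 3 — point force P=13 kN at a=16/3 m (b=L-a=8/3):
  R_A = Pb/L = 13·(8/3)/8 = 13/3 kN
  R_B = Pa/L = 13·(16/3)/8 = 26/3 kN
Load 4 — applied couple M₀=7 kN·m at a=24/5 m (b=L-a=16/5):
  R_A = M₀/L = 7/8 kN
  R_B = -M₀/L = -7/8 kN
Superposition: R_A = 1469/24 kN, R_B = 2107/24 kN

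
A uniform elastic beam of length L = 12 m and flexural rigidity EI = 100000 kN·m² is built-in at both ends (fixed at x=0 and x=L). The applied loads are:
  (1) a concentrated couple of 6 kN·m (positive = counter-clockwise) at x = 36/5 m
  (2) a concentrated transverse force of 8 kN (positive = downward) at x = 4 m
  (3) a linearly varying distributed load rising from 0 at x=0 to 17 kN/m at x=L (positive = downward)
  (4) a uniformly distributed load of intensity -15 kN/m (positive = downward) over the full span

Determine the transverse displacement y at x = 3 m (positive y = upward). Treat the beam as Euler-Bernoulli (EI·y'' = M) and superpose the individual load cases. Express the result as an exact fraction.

Load 1 — applied couple M₀=6 kN·m at a=36/5 m (b=L-a=24/5):
  y_1 = (R_Ax³/6 - M_Ax²/2)/EI  [x≤a] with R_A=18/25, M_A=48/25 = ((18/25)·3³/6 - (48/25)·3²/2)/100000 = -27/500000 m
Load 2 — point force P=8 kN at a=4 m (b=L-a=8):
  y_2 = -Pb²x²(3aL-(3a+b)x)/(6L³EI)  [x≤a] = -8·8²·3²·(3·4·12-(3·4+8)·3)/(6·12³·100000) = -7/18750 m
Load 3 — triangular load w₀=17 kN/m (0→w₀ over full span):
  y_3 = -w₀x²(L-x)²(x+2L)/(120LEI) = -17·3²·(12-3)²·(3+2·12)/(120·12·100000) = -37179/16000000 m
Load 4 — uniform load w=-15 kN/m over full span:
  y_4 = -wx²(L-x)²/(24EI) = -(-15)·3²·(12-3)²/(24·100000) = 729/160000 m
Superposition: y = Σ y_i = 86651/48000000 m ≈ 0.001805 m

y(3) = 86651/48000000 m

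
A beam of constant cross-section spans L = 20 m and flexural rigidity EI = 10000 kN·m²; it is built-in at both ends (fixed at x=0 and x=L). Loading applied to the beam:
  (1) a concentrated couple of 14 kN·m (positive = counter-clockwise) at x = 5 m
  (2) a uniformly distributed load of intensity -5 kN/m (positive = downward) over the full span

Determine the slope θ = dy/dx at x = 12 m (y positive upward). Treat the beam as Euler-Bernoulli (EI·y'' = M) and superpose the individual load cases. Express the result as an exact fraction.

Load 1 — applied couple M₀=14 kN·m at a=5 m (b=L-a=15):
  θ_1 = (R_Ax²/2 - M_Ax - M₀(x-a))/EI  [x>a] with R_A=63/80, M_A=-21/8 = ((63/80)·12²/2 - (-21/8)·12 - 14·(12-5))/10000 = -49/50000 rad
Load 2 — uniform load w=-5 kN/m over full span:
  θ_2 = -wx(L-x)(L-2x)/(12EI) = -(-5)·12·(20-12)·(20-2·12)/(12·10000) = -2/125 rad
Superposition: θ = Σ θ_i = -849/50000 rad ≈ -0.016980 rad

θ(12) = -849/50000 rad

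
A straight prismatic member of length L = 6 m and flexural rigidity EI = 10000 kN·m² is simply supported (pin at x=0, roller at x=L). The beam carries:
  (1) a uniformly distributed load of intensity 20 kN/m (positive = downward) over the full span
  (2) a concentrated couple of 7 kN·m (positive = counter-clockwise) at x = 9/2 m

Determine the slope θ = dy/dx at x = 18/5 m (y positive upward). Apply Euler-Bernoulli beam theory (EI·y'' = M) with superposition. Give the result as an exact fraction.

Load 1 — uniform load w=20 kN/m over full span:
  θ_1 = -w(L³-6Lx²+4x³)/(24EI) = -20·(6³-6·6·(18/5)²+4·(18/5)³)/(24·10000) = 333/62500 rad
Load 2 — applied couple M₀=7 kN·m at a=9/2 m (b=L-a=3/2):
  θ_2 = (M₀x²/(2L)+C₁)/EI  [x≤a] with C₁=M₀(3b²-L²)/(6L)=-91/16 = (7·(18/5)²/(2·6)+(-91/16))/10000 = 749/4000000 rad
Superposition: θ = Σ θ_i = 22061/4000000 rad ≈ 0.005515 rad

θ(18/5) = 22061/4000000 rad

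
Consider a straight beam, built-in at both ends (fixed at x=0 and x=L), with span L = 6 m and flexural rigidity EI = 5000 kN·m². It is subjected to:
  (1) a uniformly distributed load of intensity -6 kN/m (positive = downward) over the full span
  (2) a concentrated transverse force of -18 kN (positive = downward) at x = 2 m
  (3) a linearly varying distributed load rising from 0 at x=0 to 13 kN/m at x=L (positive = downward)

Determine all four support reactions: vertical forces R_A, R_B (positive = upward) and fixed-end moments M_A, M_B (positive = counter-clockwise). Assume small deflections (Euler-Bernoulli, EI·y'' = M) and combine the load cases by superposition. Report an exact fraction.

R_A = -589/30 kN, M_A = -92/5 kN·m, R_B = 139/30 kN, M_B = 13/5 kN·m

Load 1 — uniform load w=-6 kN/m over full span:
  R_A = wL/2 = (-6)·6/2 = -18 kN
  M_A = wL²/12 = (-6)·6²/12 = -18 kN·m
  R_B = wL/2 = (-6)·6/2 = -18 kN
  M_B = -wL²/12 = -(-6)·6²/12 = 18 kN·m
Load 2 — point force P=-18 kN at a=2 m (b=L-a=4):
  R_A = Pb²(3a+b)/L³ = (-18)·4²·(3·2+4)/6³ = -40/3 kN
  M_A = Pab²/L² = (-18)·2·4²/6² = -16 kN·m
  R_B = Pa²(a+3b)/L³ = (-18)·2²·(2+3·4)/6³ = -14/3 kN
  M_B = -Pa²b/L² = -(-18)·2²·4/6² = 8 kN·m
Load 3 — triangular load w₀=13 kN/m (0→w₀ over full span):
  R_A = 3w₀L/20 = 3·13·6/20 = 117/10 kN
  M_A = w₀L²/30 = 13·6²/30 = 78/5 kN·m
  R_B = 7w₀L/20 = 7·13·6/20 = 273/10 kN
  M_B = -w₀L²/20 = -13·6²/20 = -117/5 kN·m
Superposition: R_A = -589/30 kN, M_A = -92/5 kN·m, R_B = 139/30 kN, M_B = 13/5 kN·m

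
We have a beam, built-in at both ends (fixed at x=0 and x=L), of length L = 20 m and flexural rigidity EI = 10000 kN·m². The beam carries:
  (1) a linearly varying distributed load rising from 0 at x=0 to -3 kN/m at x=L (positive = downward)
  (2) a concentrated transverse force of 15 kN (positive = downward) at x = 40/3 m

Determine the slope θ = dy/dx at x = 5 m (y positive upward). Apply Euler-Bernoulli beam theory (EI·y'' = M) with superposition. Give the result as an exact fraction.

Load 1 — triangular load w₀=-3 kN/m (0→w₀ over full span):
  θ_1 = -w₀(2x(L-x)(L-2x)(x+2L)+x²(L-x)²)/(120LEI) = -(-3)·(2·5·(20-5)·(20-2·5)·(5+2·20)+5²·(20-5)²)/(120·20·10000) = 117/12800 rad
Load 2 — point force P=15 kN at a=40/3 m (b=L-a=20/3):
  θ_2 = -Pb²x(2aL-(3a+b)x)/(2L³EI)  [x≤a] = -15·(20/3)²·5·(2·(40/3)·20-(3·(40/3)+(20/3))·5)/(2·20³·10000) = -1/160 rad
Superposition: θ = Σ θ_i = 37/12800 rad ≈ 0.002891 rad

θ(5) = 37/12800 rad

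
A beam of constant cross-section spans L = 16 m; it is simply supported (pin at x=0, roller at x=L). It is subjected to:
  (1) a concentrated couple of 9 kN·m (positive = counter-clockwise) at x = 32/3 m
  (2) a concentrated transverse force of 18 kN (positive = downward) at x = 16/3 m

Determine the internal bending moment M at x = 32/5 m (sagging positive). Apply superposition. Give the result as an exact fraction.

Load 1 — applied couple M₀=9 kN·m at a=32/3 m (b=L-a=16/3):
  M_1 = M₀x/L  [x≤a] = 9·(32/5)/16 = 18/5 kN·m
Load 2 — point force P=18 kN at a=16/3 m (b=L-a=32/3):
  M_2 = Pa(L-x)/L  [x>a] = 18·(16/3)·(16-(32/5))/16 = 288/5 kN·m
Superposition: M = Σ M_i = 306/5 kN·m ≈ 61.200000 kN·m

M(32/5) = 306/5 kN·m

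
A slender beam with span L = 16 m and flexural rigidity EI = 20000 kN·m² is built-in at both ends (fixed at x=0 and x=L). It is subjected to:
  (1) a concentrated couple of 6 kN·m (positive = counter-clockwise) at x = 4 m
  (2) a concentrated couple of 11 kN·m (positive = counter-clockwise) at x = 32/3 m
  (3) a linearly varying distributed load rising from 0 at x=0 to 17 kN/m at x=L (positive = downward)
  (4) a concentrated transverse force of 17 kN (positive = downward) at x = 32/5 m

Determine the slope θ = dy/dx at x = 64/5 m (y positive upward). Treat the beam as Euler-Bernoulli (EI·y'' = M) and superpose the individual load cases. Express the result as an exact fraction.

Load 1 — applied couple M₀=6 kN·m at a=4 m (b=L-a=12):
  θ_1 = (R_Ax²/2 - M_Ax - M₀(x-a))/EI  [x>a] with R_A=27/64, M_A=-9/8 = ((27/64)·(64/5)²/2 - (-9/8)·(64/5) - 6·((64/5)-4))/20000 = -3/15625 rad
Load 2 — applied couple M₀=11 kN·m at a=32/3 m (b=L-a=16/3):
  θ_2 = (R_Ax²/2 - M_Ax - M₀(x-a))/EI  [x>a] with R_A=11/12, M_A=11/3 = ((11/12)·(64/5)²/2 - (11/3)·(64/5) - 11·((64/5)-(32/3)))/20000 = 11/46875 rad
Load 3 — triangular load w₀=17 kN/m (0→w₀ over full span):
  θ_3 = -w₀(2x(L-x)(L-2x)(x+2L)+x²(L-x)²)/(120LEI) = -17·(2·(64/5)·(16-(64/5))·(16-2·(64/5))·((64/5)+2·16)+(64/5)²·(16-(64/5))²)/(120·16·20000) = 17408/1171875 rad
Load 4 — point force P=17 kN at a=32/5 m (b=L-a=48/5):
  θ_4 = Pa²(L-x)(2bL-(3b+a)(L-x))/(2L³EI)  [x>a] = 17·(32/5)²·(16-(64/5))·(2·(48/5)·16-(3·(48/5)+(32/5))·(16-(64/5)))/(2·16³·20000) = 5168/1953125 rad
Superposition: θ = Σ θ_i = 102794/5859375 rad ≈ 0.017544 rad

θ(64/5) = 102794/5859375 rad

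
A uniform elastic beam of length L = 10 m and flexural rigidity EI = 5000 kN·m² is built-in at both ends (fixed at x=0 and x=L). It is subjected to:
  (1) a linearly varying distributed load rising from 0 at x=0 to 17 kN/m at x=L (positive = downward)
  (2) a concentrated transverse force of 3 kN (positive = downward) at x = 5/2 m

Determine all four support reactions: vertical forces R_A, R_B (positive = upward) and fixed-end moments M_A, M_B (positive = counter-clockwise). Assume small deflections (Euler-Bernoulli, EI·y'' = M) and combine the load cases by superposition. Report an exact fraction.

Load 1 — triangular load w₀=17 kN/m (0→w₀ over full span):
  R_A = 3w₀L/20 = 3·17·10/20 = 51/2 kN
  M_A = w₀L²/30 = 17·10²/30 = 170/3 kN·m
  R_B = 7w₀L/20 = 7·17·10/20 = 119/2 kN
  M_B = -w₀L²/20 = -17·10²/20 = -85 kN·m
Load 2 — point force P=3 kN at a=5/2 m (b=L-a=15/2):
  R_A = Pb²(3a+b)/L³ = 3·(15/2)²·(3·(5/2)+(15/2))/10³ = 81/32 kN
  M_A = Pab²/L² = 3·(5/2)·(15/2)²/10² = 135/32 kN·m
  R_B = Pa²(a+3b)/L³ = 3·(5/2)²·((5/2)+3·(15/2))/10³ = 15/32 kN
  M_B = -Pa²b/L² = -3·(5/2)²·(15/2)/10² = -45/32 kN·m
Superposition: R_A = 897/32 kN, M_A = 5845/96 kN·m, R_B = 1919/32 kN, M_B = -2765/32 kN·m

R_A = 897/32 kN, M_A = 5845/96 kN·m, R_B = 1919/32 kN, M_B = -2765/32 kN·m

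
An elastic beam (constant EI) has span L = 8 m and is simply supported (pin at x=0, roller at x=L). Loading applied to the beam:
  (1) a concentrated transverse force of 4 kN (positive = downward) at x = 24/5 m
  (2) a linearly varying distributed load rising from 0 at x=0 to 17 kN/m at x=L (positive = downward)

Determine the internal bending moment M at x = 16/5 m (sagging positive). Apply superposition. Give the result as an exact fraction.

Load 1 — point force P=4 kN at a=24/5 m (b=L-a=16/5):
  M_1 = Pbx/L  [x≤a] = 4·(16/5)·(16/5)/8 = 128/25 kN·m
Load 2 — triangular load w₀=17 kN/m (0→w₀ over full span):
  M_2 = w₀Lx/6 - w₀x³/(6L) = 17·8·(16/5)/6 - 17·(16/5)³/(6·8) = 7616/125 kN·m
Superposition: M = Σ M_i = 8256/125 kN·m ≈ 66.048000 kN·m

M(16/5) = 8256/125 kN·m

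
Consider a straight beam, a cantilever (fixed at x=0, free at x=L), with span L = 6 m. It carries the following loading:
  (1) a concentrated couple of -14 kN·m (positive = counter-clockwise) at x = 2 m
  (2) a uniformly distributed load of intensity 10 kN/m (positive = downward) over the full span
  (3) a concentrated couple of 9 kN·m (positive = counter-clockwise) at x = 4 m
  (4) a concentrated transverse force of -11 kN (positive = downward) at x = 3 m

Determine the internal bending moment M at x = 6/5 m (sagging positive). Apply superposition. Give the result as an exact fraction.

M(6/5) = -502/5 kN·m

Load 1 — applied couple M₀=-14 kN·m at a=2 m (b=L-a=4):
  M_1 = M₀  [x≤a] = (-14) = -14 kN·m
Load 2 — uniform load w=10 kN/m over full span:
  M_2 = -w(L-x)²/2 = -10·(6-(6/5))²/2 = -576/5 kN·m
Load 3 — applied couple M₀=9 kN·m at a=4 m (b=L-a=2):
  M_3 = M₀  [x≤a] = 9 = 9 kN·m
Load 4 — point force P=-11 kN at a=3 m (b=L-a=3):
  M_4 = -P(a-x)  [x≤a] = -(-11)·(3-(6/5)) = 99/5 kN·m
Superposition: M = Σ M_i = -502/5 kN·m ≈ -100.400000 kN·m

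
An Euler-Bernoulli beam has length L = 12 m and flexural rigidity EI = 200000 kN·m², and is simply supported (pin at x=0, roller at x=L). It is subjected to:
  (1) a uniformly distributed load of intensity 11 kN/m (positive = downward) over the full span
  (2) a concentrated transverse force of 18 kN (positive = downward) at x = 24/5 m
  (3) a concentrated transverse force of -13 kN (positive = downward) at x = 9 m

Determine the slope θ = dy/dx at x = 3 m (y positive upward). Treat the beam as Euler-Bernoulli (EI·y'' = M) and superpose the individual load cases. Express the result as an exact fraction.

θ(3) = -75411/25000000 rad

Load 1 — uniform load w=11 kN/m over full span:
  θ_1 = -w(L³-6Lx²+4x³)/(24EI) = -11·(12³-6·12·3²+4·3³)/(24·200000) = -1089/400000 rad
Load 2 — point force P=18 kN at a=24/5 m (b=L-a=36/5):
  θ_2 = -Pb(L²-b²-3x²)/(6LEI)  [x≤a] = -18·(36/5)·(12²-(36/5)²-3·3²)/(6·12·200000) = -14661/25000000 rad
Load 3 — point force P=-13 kN at a=9 m (b=L-a=3):
  θ_3 = -Pb(L²-b²-3x²)/(6LEI)  [x≤a] = -(-13)·3·(12²-3²-3·3²)/(6·12·200000) = 117/400000 rad
Superposition: θ = Σ θ_i = -75411/25000000 rad ≈ -0.003016 rad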